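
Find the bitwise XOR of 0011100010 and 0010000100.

XOR: 1 when bits differ
  0011100010
^ 0010000100
------------
  0001100110
Decimal: 226 ^ 132 = 102



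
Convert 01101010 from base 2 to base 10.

Sum of powers of 2 for each 1-bit:
2^1 + 2^3 + 2^5 + 2^6
= 2 + 8 + 32 + 64
= 106



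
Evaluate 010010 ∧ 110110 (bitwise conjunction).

AND: 1 only when both bits are 1
  010010
& 110110
--------
  010010
Decimal: 18 & 54 = 18



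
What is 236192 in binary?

Using repeated division by 2:
236192 ÷ 2 = 118096 remainder 0
118096 ÷ 2 = 59048 remainder 0
59048 ÷ 2 = 29524 remainder 0
29524 ÷ 2 = 14762 remainder 0
14762 ÷ 2 = 7381 remainder 0
7381 ÷ 2 = 3690 remainder 1
3690 ÷ 2 = 1845 remainder 0
1845 ÷ 2 = 922 remainder 1
922 ÷ 2 = 461 remainder 0
461 ÷ 2 = 230 remainder 1
230 ÷ 2 = 115 remainder 0
115 ÷ 2 = 57 remainder 1
57 ÷ 2 = 28 remainder 1
28 ÷ 2 = 14 remainder 0
14 ÷ 2 = 7 remainder 0
7 ÷ 2 = 3 remainder 1
3 ÷ 2 = 1 remainder 1
1 ÷ 2 = 0 remainder 1
Reading remainders bottom to top: 111001101010100000



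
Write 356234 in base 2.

Using repeated division by 2:
356234 ÷ 2 = 178117 remainder 0
178117 ÷ 2 = 89058 remainder 1
89058 ÷ 2 = 44529 remainder 0
44529 ÷ 2 = 22264 remainder 1
22264 ÷ 2 = 11132 remainder 0
11132 ÷ 2 = 5566 remainder 0
5566 ÷ 2 = 2783 remainder 0
2783 ÷ 2 = 1391 remainder 1
1391 ÷ 2 = 695 remainder 1
695 ÷ 2 = 347 remainder 1
347 ÷ 2 = 173 remainder 1
173 ÷ 2 = 86 remainder 1
86 ÷ 2 = 43 remainder 0
43 ÷ 2 = 21 remainder 1
21 ÷ 2 = 10 remainder 1
10 ÷ 2 = 5 remainder 0
5 ÷ 2 = 2 remainder 1
2 ÷ 2 = 1 remainder 0
1 ÷ 2 = 0 remainder 1
Reading remainders bottom to top: 1010110111110001010



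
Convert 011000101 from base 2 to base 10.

Sum of powers of 2 for each 1-bit:
2^0 + 2^2 + 2^6 + 2^7
= 1 + 4 + 64 + 128
= 197



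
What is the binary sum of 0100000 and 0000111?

Add column by column from the right: bit + bit + carry-in; write the sum mod 2, carry 1 when the sum is 2 or 3.
carry:  0000000
        0100000
+       0000111
---------------
       00100111
(the carry out of the leftmost column, 0, becomes the leading bit)
Decimal check:
  0100000 = 32
  0000111 = 4 + 2 + 1 = 7
  32 + 7 = 39, and 00100111 = 32 + 4 + 2 + 1 = 39 ✓



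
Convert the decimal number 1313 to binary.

Using repeated division by 2:
1313 ÷ 2 = 656 remainder 1
656 ÷ 2 = 328 remainder 0
328 ÷ 2 = 164 remainder 0
164 ÷ 2 = 82 remainder 0
82 ÷ 2 = 41 remainder 0
41 ÷ 2 = 20 remainder 1
20 ÷ 2 = 10 remainder 0
10 ÷ 2 = 5 remainder 0
5 ÷ 2 = 2 remainder 1
2 ÷ 2 = 1 remainder 0
1 ÷ 2 = 0 remainder 1
Reading remainders bottom to top: 10100100001



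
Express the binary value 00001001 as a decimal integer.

Sum of powers of 2 for each 1-bit:
2^0 + 2^3
= 1 + 8
= 9



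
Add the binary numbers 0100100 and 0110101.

Add column by column from the right: bit + bit + carry-in; write the sum mod 2, carry 1 when the sum is 2 or 3.
carry:  1001000
        0100100
+       0110101
---------------
       01011001
(the carry out of the leftmost column, 0, becomes the leading bit)
Decimal check:
  0100100 = 32 + 4 = 36
  0110101 = 32 + 16 + 4 + 1 = 53
  36 + 53 = 89, and 01011001 = 64 + 16 + 8 + 1 = 89 ✓



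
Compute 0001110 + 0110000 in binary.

Add column by column from the right: bit + bit + carry-in; write the sum mod 2, carry 1 when the sum is 2 or 3.
carry:  0000000
        0001110
+       0110000
---------------
       00111110
(the carry out of the leftmost column, 0, becomes the leading bit)
Decimal check:
  0001110 = 8 + 4 + 2 = 14
  0110000 = 32 + 16 = 48
  14 + 48 = 62, and 00111110 = 32 + 16 + 8 + 4 + 2 = 62 ✓



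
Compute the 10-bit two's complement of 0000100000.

Original: 0000100000
Step 1 - Invert all bits: 1111011111
Step 2 - Add 1: 1111100000
Verification: 0000100000 + 1111100000 = 10000000000; discarding the end carry (carry out of the top bit) leaves the 10-bit value 0000000000, as required for x + (-x)



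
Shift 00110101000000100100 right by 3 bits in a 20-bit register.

Original: 00110101000000100100 (decimal 217124)
Shift right by 3 positions
Drop the 3 low bits; fill with zeros on the left
Result: 00000110101000000100 (decimal 27140)
Equivalent: 217124 >> 3 = 217124 ÷ 2^3 = 27140



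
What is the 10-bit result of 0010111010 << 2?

Original: 0010111010 (decimal 186)
Shift left by 2 positions
Append 2 zeros on the right
Result: 1011101000 (decimal 744)
Equivalent: 186 << 2 = 186 × 2^2 = 744



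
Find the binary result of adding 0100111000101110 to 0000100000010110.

Add column by column from the right: bit + bit + carry-in; write the sum mod 2, carry 1 when the sum is 2 or 3.
carry:  0001000001111100
        0100111000101110
+       0000100000010110
------------------------
       00101011001000100
(the carry out of the leftmost column, 0, becomes the leading bit)
Decimal check:
  0100111000101110 = 16384 + 2048 + 1024 + 512 + 32 + 8 + 4 + 2 = 20014
  0000100000010110 = 2048 + 16 + 4 + 2 = 2070
  20014 + 2070 = 22084, and 00101011001000100 = 16384 + 4096 + 1024 + 512 + 64 + 4 = 22084 ✓



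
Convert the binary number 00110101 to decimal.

Sum of powers of 2 for each 1-bit:
2^0 + 2^2 + 2^4 + 2^5
= 1 + 4 + 16 + 32
= 53



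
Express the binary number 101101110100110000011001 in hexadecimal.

Group into 4-bit nibbles from right:
  1011 = B
  0111 = 7
  0100 = 4
  1100 = C
  0001 = 1
  1001 = 9
Result: B74C19



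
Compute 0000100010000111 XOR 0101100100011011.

XOR: 1 when bits differ
  0000100010000111
^ 0101100100011011
------------------
  0101000110011100
Decimal: 2183 ^ 22811 = 20892



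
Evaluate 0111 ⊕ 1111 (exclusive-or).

XOR: 1 when bits differ
  0111
^ 1111
------
  1000
Decimal: 7 ^ 15 = 8



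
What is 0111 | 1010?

OR: 1 when either bit is 1
  0111
| 1010
------
  1111
Decimal: 7 | 10 = 15



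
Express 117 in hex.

Using repeated division by 16 (digits 10–15 are A–F):
117 ÷ 16 = 7 remainder 5
7 ÷ 16 = 0 remainder 7
Reading remainders bottom to top: 75



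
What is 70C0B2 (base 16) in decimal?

Expand by place value (powers of 16):
Digit values: C = 12, B = 11
70C0B2 = 7 × 16^5 + 0 × 16^4 + 12 × 16^3 + 0 × 16^2 + 11 × 16^1 + 2 × 16^0
= 7 × 1048576 + 0 × 65536 + 12 × 4096 + 0 × 256 + 11 × 16 + 2 × 1
= 7340032 + 0 + 49152 + 0 + 176 + 2
= 7389362



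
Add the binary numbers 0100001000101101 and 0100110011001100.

Add column by column from the right: bit + bit + carry-in; write the sum mod 2, carry 1 when the sum is 2 or 3.
carry:  1000000000011000
        0100001000101101
+       0100110011001100
------------------------
       01000111011111001
(the carry out of the leftmost column, 0, becomes the leading bit)
Decimal check:
  0100001000101101 = 16384 + 512 + 32 + 8 + 4 + 1 = 16941
  0100110011001100 = 16384 + 2048 + 1024 + 128 + 64 + 8 + 4 = 19660
  16941 + 19660 = 36601, and 01000111011111001 = 32768 + 2048 + 1024 + 512 + 128 + 64 + 32 + 16 + 8 + 1 = 36601 ✓



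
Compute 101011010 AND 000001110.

AND: 1 only when both bits are 1
  101011010
& 000001110
-----------
  000001010
Decimal: 346 & 14 = 10



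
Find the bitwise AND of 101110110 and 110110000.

AND: 1 only when both bits are 1
  101110110
& 110110000
-----------
  100110000
Decimal: 374 & 432 = 304



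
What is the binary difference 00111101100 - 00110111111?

Method 1 - Direct subtraction (column by column from the right: bit − bit − borrow-in; if negative, add 2 and borrow 1 from the next column):
borrow: 00001111110
        00111101100
-       00110111111
-------------------
        00000101101

Method 2 - Add two's complement:
Two's complement of 00110111111: invert → 11001000000, add 1 → 11001000001
  00111101100
+ 11001000001
-------------
 100000101101  (end carry out of the top bit = 1)
Discarding the end carry: 00000101101
Decimal check:
  00111101100 = 256 + 128 + 64 + 32 + 8 + 4 = 492
  00110111111 = 256 + 128 + 32 + 16 + 8 + 4 + 2 + 1 = 447
  492 - 447 = 45, and 00000101101 = 32 + 8 + 4 + 1 = 45 ✓



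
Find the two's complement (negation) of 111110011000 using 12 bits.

Original (sign bit 1, negative): 111110011000
Step 1 - Invert all bits: 000001100111
Step 2 - Add 1: 000001101000
Verification: 111110011000 + 000001101000 = 1000000000000; discarding the end carry (carry out of the top bit) leaves the 12-bit value 000000000000, as required for x + (-x)



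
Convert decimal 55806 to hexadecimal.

Using repeated division by 16 (digits 10–15 are A–F):
55806 ÷ 16 = 3487 remainder 14 (E)
3487 ÷ 16 = 217 remainder 15 (F)
217 ÷ 16 = 13 remainder 9
13 ÷ 16 = 0 remainder 13 (D)
Reading remainders bottom to top: D9FE



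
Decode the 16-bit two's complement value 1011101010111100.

Binary: 1011101010111100
Sign bit: 1 (negative)
Invert: 0100010101000011
Add 1:  0100010101000100
Magnitude: 0100010101000100 = 16384 + 1024 + 256 + 64 + 4 = 17732
Value: -17732



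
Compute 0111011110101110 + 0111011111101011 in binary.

Add column by column from the right: bit + bit + carry-in; write the sum mod 2, carry 1 when the sum is 2 or 3.
carry:  1110111111011100
        0111011110101110
+       0111011111101011
------------------------
       01110111110011001
(the carry out of the leftmost column, 0, becomes the leading bit)
Decimal check:
  0111011110101110 = 16384 + 8192 + 4096 + 1024 + 512 + 256 + 128 + 32 + 8 + 4 + 2 = 30638
  0111011111101011 = 16384 + 8192 + 4096 + 1024 + 512 + 256 + 128 + 64 + 32 + 8 + 2 + 1 = 30699
  30638 + 30699 = 61337, and 01110111110011001 = 32768 + 16384 + 8192 + 2048 + 1024 + 512 + 256 + 128 + 16 + 8 + 1 = 61337 ✓



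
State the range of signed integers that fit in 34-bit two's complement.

For 34-bit two's complement:
Minimum: -2^33 = -8589934592
Maximum: 2^33 - 1 = 8589934591



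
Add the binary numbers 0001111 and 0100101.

Add column by column from the right: bit + bit + carry-in; write the sum mod 2, carry 1 when the sum is 2 or 3.
carry:  0011110
        0001111
+       0100101
---------------
       00110100
(the carry out of the leftmost column, 0, becomes the leading bit)
Decimal check:
  0001111 = 8 + 4 + 2 + 1 = 15
  0100101 = 32 + 4 + 1 = 37
  15 + 37 = 52, and 00110100 = 32 + 16 + 4 = 52 ✓



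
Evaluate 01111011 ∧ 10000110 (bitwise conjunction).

AND: 1 only when both bits are 1
  01111011
& 10000110
----------
  00000010
Decimal: 123 & 134 = 2



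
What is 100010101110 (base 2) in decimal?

Sum of powers of 2 for each 1-bit:
2^1 + 2^2 + 2^3 + 2^5 + 2^7 + 2^11
= 2 + 4 + 8 + 32 + 128 + 2048
= 2222



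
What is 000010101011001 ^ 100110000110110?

XOR: 1 when bits differ
  000010101011001
^ 100110000110110
-----------------
  100100101101111
Decimal: 1369 ^ 19510 = 18799



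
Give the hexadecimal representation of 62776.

Using repeated division by 16 (digits 10–15 are A–F):
62776 ÷ 16 = 3923 remainder 8
3923 ÷ 16 = 245 remainder 3
245 ÷ 16 = 15 remainder 5
15 ÷ 16 = 0 remainder 15 (F)
Reading remainders bottom to top: F538



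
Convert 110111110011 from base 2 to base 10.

Sum of powers of 2 for each 1-bit:
2^0 + 2^1 + 2^4 + 2^5 + 2^6 + 2^7 + 2^8 + 2^10 + 2^11
= 1 + 2 + 16 + 32 + 64 + 128 + 256 + 1024 + 2048
= 3571



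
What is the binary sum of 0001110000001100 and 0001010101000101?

Add column by column from the right: bit + bit + carry-in; write the sum mod 2, carry 1 when the sum is 2 or 3.
carry:  0011100000011000
        0001110000001100
+       0001010101000101
------------------------
       00011000101010001
(the carry out of the leftmost column, 0, becomes the leading bit)
Decimal check:
  0001110000001100 = 4096 + 2048 + 1024 + 8 + 4 = 7180
  0001010101000101 = 4096 + 1024 + 256 + 64 + 4 + 1 = 5445
  7180 + 5445 = 12625, and 00011000101010001 = 8192 + 4096 + 256 + 64 + 16 + 1 = 12625 ✓



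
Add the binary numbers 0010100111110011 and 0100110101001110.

Add column by column from the right: bit + bit + carry-in; write the sum mod 2, carry 1 when the sum is 2 or 3.
carry:  0001001111111100
        0010100111110011
+       0100110101001110
------------------------
       00111011101000001
(the carry out of the leftmost column, 0, becomes the leading bit)
Decimal check:
  0010100111110011 = 8192 + 2048 + 256 + 128 + 64 + 32 + 16 + 2 + 1 = 10739
  0100110101001110 = 16384 + 2048 + 1024 + 256 + 64 + 8 + 4 + 2 = 19790
  10739 + 19790 = 30529, and 00111011101000001 = 16384 + 8192 + 4096 + 1024 + 512 + 256 + 64 + 1 = 30529 ✓



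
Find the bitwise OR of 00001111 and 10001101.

OR: 1 when either bit is 1
  00001111
| 10001101
----------
  10001111
Decimal: 15 | 141 = 143



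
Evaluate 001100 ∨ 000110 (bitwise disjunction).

OR: 1 when either bit is 1
  001100
| 000110
--------
  001110
Decimal: 12 | 6 = 14



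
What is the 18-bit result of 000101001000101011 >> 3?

Original: 000101001000101011 (decimal 21035)
Shift right by 3 positions
Drop the 3 low bits; fill with zeros on the left
Result: 000000101001000101 (decimal 2629)
Equivalent: 21035 >> 3 = 21035 ÷ 2^3 = 2629



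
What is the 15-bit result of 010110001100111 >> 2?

Original: 010110001100111 (decimal 11367)
Shift right by 2 positions
Drop the 2 low bits; fill with zeros on the left
Result: 000101100011001 (decimal 2841)
Equivalent: 11367 >> 2 = 11367 ÷ 2^2 = 2841



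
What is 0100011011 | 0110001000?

OR: 1 when either bit is 1
  0100011011
| 0110001000
------------
  0110011011
Decimal: 283 | 392 = 411



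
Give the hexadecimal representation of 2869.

Using repeated division by 16 (digits 10–15 are A–F):
2869 ÷ 16 = 179 remainder 5
179 ÷ 16 = 11 remainder 3
11 ÷ 16 = 0 remainder 11 (B)
Reading remainders bottom to top: B35



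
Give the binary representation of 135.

Using repeated division by 2:
135 ÷ 2 = 67 remainder 1
67 ÷ 2 = 33 remainder 1
33 ÷ 2 = 16 remainder 1
16 ÷ 2 = 8 remainder 0
8 ÷ 2 = 4 remainder 0
4 ÷ 2 = 2 remainder 0
2 ÷ 2 = 1 remainder 0
1 ÷ 2 = 0 remainder 1
Reading remainders bottom to top: 10000111



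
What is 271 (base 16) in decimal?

Expand by place value (powers of 16):
271 = 2 × 16^2 + 7 × 16^1 + 1 × 16^0
= 2 × 256 + 7 × 16 + 1 × 1
= 512 + 112 + 1
= 625



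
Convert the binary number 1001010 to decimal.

Sum of powers of 2 for each 1-bit:
2^1 + 2^3 + 2^6
= 2 + 8 + 64
= 74



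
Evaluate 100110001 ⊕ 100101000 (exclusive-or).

XOR: 1 when bits differ
  100110001
^ 100101000
-----------
  000011001
Decimal: 305 ^ 296 = 25



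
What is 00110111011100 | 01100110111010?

OR: 1 when either bit is 1
  00110111011100
| 01100110111010
----------------
  01110111111110
Decimal: 3548 | 6586 = 7678



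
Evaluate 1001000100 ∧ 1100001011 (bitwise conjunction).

AND: 1 only when both bits are 1
  1001000100
& 1100001011
------------
  1000000000
Decimal: 580 & 779 = 512



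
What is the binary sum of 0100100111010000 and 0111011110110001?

Add column by column from the right: bit + bit + carry-in; write the sum mod 2, carry 1 when the sum is 2 or 3.
carry:  1111111111100000
        0100100111010000
+       0111011110110001
------------------------
       01100000110000001
(the carry out of the leftmost column, 0, becomes the leading bit)
Decimal check:
  0100100111010000 = 16384 + 2048 + 256 + 128 + 64 + 16 = 18896
  0111011110110001 = 16384 + 8192 + 4096 + 1024 + 512 + 256 + 128 + 32 + 16 + 1 = 30641
  18896 + 30641 = 49537, and 01100000110000001 = 32768 + 16384 + 256 + 128 + 1 = 49537 ✓



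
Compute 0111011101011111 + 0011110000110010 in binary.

Add column by column from the right: bit + bit + carry-in; write the sum mod 2, carry 1 when the sum is 2 or 3.
carry:  1111100011111100
        0111011101011111
+       0011110000110010
------------------------
       01011001110010001
(the carry out of the leftmost column, 0, becomes the leading bit)
Decimal check:
  0111011101011111 = 16384 + 8192 + 4096 + 1024 + 512 + 256 + 64 + 16 + 8 + 4 + 2 + 1 = 30559
  0011110000110010 = 8192 + 4096 + 2048 + 1024 + 32 + 16 + 2 = 15410
  30559 + 15410 = 45969, and 01011001110010001 = 32768 + 8192 + 4096 + 512 + 256 + 128 + 16 + 1 = 45969 ✓



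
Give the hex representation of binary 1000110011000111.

Group into 4-bit nibbles from right:
  1000 = 8
  1100 = C
  1100 = C
  0111 = 7
Result: 8CC7



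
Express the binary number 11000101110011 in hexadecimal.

Group into 4-bit nibbles from right:
  0011 = 3
  0001 = 1
  0111 = 7
  0011 = 3
Result: 3173



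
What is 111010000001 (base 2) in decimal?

Sum of powers of 2 for each 1-bit:
2^0 + 2^7 + 2^9 + 2^10 + 2^11
= 1 + 128 + 512 + 1024 + 2048
= 3713



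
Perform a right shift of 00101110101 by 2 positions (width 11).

Original: 00101110101 (decimal 373)
Shift right by 2 positions
Drop the 2 low bits; fill with zeros on the left
Result: 00001011101 (decimal 93)
Equivalent: 373 >> 2 = 373 ÷ 2^2 = 93



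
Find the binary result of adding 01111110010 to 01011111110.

Add column by column from the right: bit + bit + carry-in; write the sum mod 2, carry 1 when the sum is 2 or 3.
carry:  11111111100
        01111110010
+       01011111110
-------------------
       011011110000
(the carry out of the leftmost column, 0, becomes the leading bit)
Decimal check:
  01111110010 = 512 + 256 + 128 + 64 + 32 + 16 + 2 = 1010
  01011111110 = 512 + 128 + 64 + 32 + 16 + 8 + 4 + 2 = 766
  1010 + 766 = 1776, and 011011110000 = 1024 + 512 + 128 + 64 + 32 + 16 = 1776 ✓



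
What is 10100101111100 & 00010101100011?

AND: 1 only when both bits are 1
  10100101111100
& 00010101100011
----------------
  00000101100000
Decimal: 10620 & 1379 = 352



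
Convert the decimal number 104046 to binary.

Using repeated division by 2:
104046 ÷ 2 = 52023 remainder 0
52023 ÷ 2 = 26011 remainder 1
26011 ÷ 2 = 13005 remainder 1
13005 ÷ 2 = 6502 remainder 1
6502 ÷ 2 = 3251 remainder 0
3251 ÷ 2 = 1625 remainder 1
1625 ÷ 2 = 812 remainder 1
812 ÷ 2 = 406 remainder 0
406 ÷ 2 = 203 remainder 0
203 ÷ 2 = 101 remainder 1
101 ÷ 2 = 50 remainder 1
50 ÷ 2 = 25 remainder 0
25 ÷ 2 = 12 remainder 1
12 ÷ 2 = 6 remainder 0
6 ÷ 2 = 3 remainder 0
3 ÷ 2 = 1 remainder 1
1 ÷ 2 = 0 remainder 1
Reading remainders bottom to top: 11001011001101110



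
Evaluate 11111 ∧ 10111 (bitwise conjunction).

AND: 1 only when both bits are 1
  11111
& 10111
-------
  10111
Decimal: 31 & 23 = 23



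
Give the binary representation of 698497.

Using repeated division by 2:
698497 ÷ 2 = 349248 remainder 1
349248 ÷ 2 = 174624 remainder 0
174624 ÷ 2 = 87312 remainder 0
87312 ÷ 2 = 43656 remainder 0
43656 ÷ 2 = 21828 remainder 0
21828 ÷ 2 = 10914 remainder 0
10914 ÷ 2 = 5457 remainder 0
5457 ÷ 2 = 2728 remainder 1
2728 ÷ 2 = 1364 remainder 0
1364 ÷ 2 = 682 remainder 0
682 ÷ 2 = 341 remainder 0
341 ÷ 2 = 170 remainder 1
170 ÷ 2 = 85 remainder 0
85 ÷ 2 = 42 remainder 1
42 ÷ 2 = 21 remainder 0
21 ÷ 2 = 10 remainder 1
10 ÷ 2 = 5 remainder 0
5 ÷ 2 = 2 remainder 1
2 ÷ 2 = 1 remainder 0
1 ÷ 2 = 0 remainder 1
Reading remainders bottom to top: 10101010100010000001



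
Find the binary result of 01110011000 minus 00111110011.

Method 1 - Direct subtraction (column by column from the right: bit − bit − borrow-in; if negative, add 2 and borrow 1 from the next column):
borrow: 01111001110
        01110011000
-       00111110011
-------------------
        00110100101

Method 2 - Add two's complement:
Two's complement of 00111110011: invert → 11000001100, add 1 → 11000001101
  01110011000
+ 11000001101
-------------
 100110100101  (end carry out of the top bit = 1)
Discarding the end carry: 00110100101
Decimal check:
  01110011000 = 512 + 256 + 128 + 16 + 8 = 920
  00111110011 = 256 + 128 + 64 + 32 + 16 + 2 + 1 = 499
  920 - 499 = 421, and 00110100101 = 256 + 128 + 32 + 4 + 1 = 421 ✓



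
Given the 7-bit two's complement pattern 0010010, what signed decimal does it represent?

Binary: 0010010
Sign bit: 0 (non-negative)
Read directly as an unsigned value:
0010010 = 16 + 2 = 18
Value: 18



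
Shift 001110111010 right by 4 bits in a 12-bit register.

Original: 001110111010 (decimal 954)
Shift right by 4 positions
Drop the 4 low bits; fill with zeros on the left
Result: 000000111011 (decimal 59)
Equivalent: 954 >> 4 = 954 ÷ 2^4 = 59



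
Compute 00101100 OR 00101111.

OR: 1 when either bit is 1
  00101100
| 00101111
----------
  00101111
Decimal: 44 | 47 = 47



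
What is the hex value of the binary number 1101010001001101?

Group into 4-bit nibbles from right:
  1101 = D
  0100 = 4
  0100 = 4
  1101 = D
Result: D44D



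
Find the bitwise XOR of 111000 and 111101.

XOR: 1 when bits differ
  111000
^ 111101
--------
  000101
Decimal: 56 ^ 61 = 5



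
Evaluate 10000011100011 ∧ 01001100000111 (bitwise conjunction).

AND: 1 only when both bits are 1
  10000011100011
& 01001100000111
----------------
  00000000000011
Decimal: 8419 & 4871 = 3



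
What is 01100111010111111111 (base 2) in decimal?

Sum of powers of 2 for each 1-bit:
2^0 + 2^1 + 2^2 + 2^3 + 2^4 + 2^5 + 2^6 + 2^7 + 2^8 + 2^10 + 2^12 + 2^13 + 2^14 + 2^17 + 2^18
= 1 + 2 + 4 + 8 + 16 + 32 + 64 + 128 + 256 + 1024 + 4096 + 8192 + 16384 + 131072 + 262144
= 423423



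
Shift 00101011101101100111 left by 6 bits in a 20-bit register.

Original: 00101011101101100111 (decimal 179047)
Shift left by 6 positions
Append 6 zeros on the right and drop the 6 high bits that overflow the 20-bit width
Result: 11101101100111000000 (decimal 973248)
Equivalent: 179047 << 6 = 179047 × 2^6 = 11459008, truncated to 20 bits = 973248



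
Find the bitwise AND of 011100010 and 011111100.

AND: 1 only when both bits are 1
  011100010
& 011111100
-----------
  011100000
Decimal: 226 & 252 = 224



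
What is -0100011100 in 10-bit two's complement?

Original: 0100011100
Step 1 - Invert all bits: 1011100011
Step 2 - Add 1: 1011100100
Verification: 0100011100 + 1011100100 = 10000000000; discarding the end carry (carry out of the top bit) leaves the 10-bit value 0000000000, as required for x + (-x)



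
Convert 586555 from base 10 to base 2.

Using repeated division by 2:
586555 ÷ 2 = 293277 remainder 1
293277 ÷ 2 = 146638 remainder 1
146638 ÷ 2 = 73319 remainder 0
73319 ÷ 2 = 36659 remainder 1
36659 ÷ 2 = 18329 remainder 1
18329 ÷ 2 = 9164 remainder 1
9164 ÷ 2 = 4582 remainder 0
4582 ÷ 2 = 2291 remainder 0
2291 ÷ 2 = 1145 remainder 1
1145 ÷ 2 = 572 remainder 1
572 ÷ 2 = 286 remainder 0
286 ÷ 2 = 143 remainder 0
143 ÷ 2 = 71 remainder 1
71 ÷ 2 = 35 remainder 1
35 ÷ 2 = 17 remainder 1
17 ÷ 2 = 8 remainder 1
8 ÷ 2 = 4 remainder 0
4 ÷ 2 = 2 remainder 0
2 ÷ 2 = 1 remainder 0
1 ÷ 2 = 0 remainder 1
Reading remainders bottom to top: 10001111001100111011



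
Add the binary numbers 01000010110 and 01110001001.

Add column by column from the right: bit + bit + carry-in; write the sum mod 2, carry 1 when the sum is 2 or 3.
carry:  10000000000
        01000010110
+       01110001001
-------------------
       010110011111
(the carry out of the leftmost column, 0, becomes the leading bit)
Decimal check:
  01000010110 = 512 + 16 + 4 + 2 = 534
  01110001001 = 512 + 256 + 128 + 8 + 1 = 905
  534 + 905 = 1439, and 010110011111 = 1024 + 256 + 128 + 16 + 8 + 4 + 2 + 1 = 1439 ✓



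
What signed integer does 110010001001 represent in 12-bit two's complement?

Binary: 110010001001
Sign bit: 1 (negative)
Invert: 001101110110
Add 1:  001101110111
Magnitude: 001101110111 = 512 + 256 + 64 + 32 + 16 + 4 + 2 + 1 = 887
Value: -887



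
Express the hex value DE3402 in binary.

Convert each hex digit to 4 bits:
  D = 1101
  E = 1110
  3 = 0011
  4 = 0100
  0 = 0000
  2 = 0010
Concatenate: 110111100011010000000010



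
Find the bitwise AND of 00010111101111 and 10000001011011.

AND: 1 only when both bits are 1
  00010111101111
& 10000001011011
----------------
  00000001001011
Decimal: 1519 & 8283 = 75



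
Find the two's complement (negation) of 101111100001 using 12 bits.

Original (sign bit 1, negative): 101111100001
Step 1 - Invert all bits: 010000011110
Step 2 - Add 1: 010000011111
Verification: 101111100001 + 010000011111 = 1000000000000; discarding the end carry (carry out of the top bit) leaves the 12-bit value 000000000000, as required for x + (-x)



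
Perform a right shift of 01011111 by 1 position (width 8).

Original: 01011111 (decimal 95)
Shift right by 1 position
Drop the 1 low bit; fill with zero on the left
Result: 00101111 (decimal 47)
Equivalent: 95 >> 1 = 95 ÷ 2^1 = 47



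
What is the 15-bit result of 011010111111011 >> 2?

Original: 011010111111011 (decimal 13819)
Shift right by 2 positions
Drop the 2 low bits; fill with zeros on the left
Result: 000110101111110 (decimal 3454)
Equivalent: 13819 >> 2 = 13819 ÷ 2^2 = 3454



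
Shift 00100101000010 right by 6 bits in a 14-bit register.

Original: 00100101000010 (decimal 2370)
Shift right by 6 positions
Drop the 6 low bits; fill with zeros on the left
Result: 00000000100101 (decimal 37)
Equivalent: 2370 >> 6 = 2370 ÷ 2^6 = 37



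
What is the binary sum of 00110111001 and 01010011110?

Add column by column from the right: bit + bit + carry-in; write the sum mod 2, carry 1 when the sum is 2 or 3.
carry:  11101110000
        00110111001
+       01010011110
-------------------
       010001010111
(the carry out of the leftmost column, 0, becomes the leading bit)
Decimal check:
  00110111001 = 256 + 128 + 32 + 16 + 8 + 1 = 441
  01010011110 = 512 + 128 + 16 + 8 + 4 + 2 = 670
  441 + 670 = 1111, and 010001010111 = 1024 + 64 + 16 + 4 + 2 + 1 = 1111 ✓



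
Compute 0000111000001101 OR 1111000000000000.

OR: 1 when either bit is 1
  0000111000001101
| 1111000000000000
------------------
  1111111000001101
Decimal: 3597 | 61440 = 65037



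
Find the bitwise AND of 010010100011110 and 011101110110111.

AND: 1 only when both bits are 1
  010010100011110
& 011101110110111
-----------------
  010000100010110
Decimal: 9502 & 15287 = 8470



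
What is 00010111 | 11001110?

OR: 1 when either bit is 1
  00010111
| 11001110
----------
  11011111
Decimal: 23 | 206 = 223



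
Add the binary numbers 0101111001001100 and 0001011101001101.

Add column by column from the right: bit + bit + carry-in; write the sum mod 2, carry 1 when the sum is 2 or 3.
carry:  0011110010011000
        0101111001001100
+       0001011101001101
------------------------
       00111010110011001
(the carry out of the leftmost column, 0, becomes the leading bit)
Decimal check:
  0101111001001100 = 16384 + 4096 + 2048 + 1024 + 512 + 64 + 8 + 4 = 24140
  0001011101001101 = 4096 + 1024 + 512 + 256 + 64 + 8 + 4 + 1 = 5965
  24140 + 5965 = 30105, and 00111010110011001 = 16384 + 8192 + 4096 + 1024 + 256 + 128 + 16 + 8 + 1 = 30105 ✓



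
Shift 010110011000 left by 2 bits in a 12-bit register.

Original: 010110011000 (decimal 1432)
Shift left by 2 positions
Append 2 zeros on the right and drop the 2 high bits that overflow the 12-bit width
Result: 011001100000 (decimal 1632)
Equivalent: 1432 << 2 = 1432 × 2^2 = 5728, truncated to 12 bits = 1632



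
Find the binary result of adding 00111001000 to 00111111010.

Add column by column from the right: bit + bit + carry-in; write the sum mod 2, carry 1 when the sum is 2 or 3.
carry:  01111110000
        00111001000
+       00111111010
-------------------
       001111000010
(the carry out of the leftmost column, 0, becomes the leading bit)
Decimal check:
  00111001000 = 256 + 128 + 64 + 8 = 456
  00111111010 = 256 + 128 + 64 + 32 + 16 + 8 + 2 = 506
  456 + 506 = 962, and 001111000010 = 512 + 256 + 128 + 64 + 2 = 962 ✓



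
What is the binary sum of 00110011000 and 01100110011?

Add column by column from the right: bit + bit + carry-in; write the sum mod 2, carry 1 when the sum is 2 or 3.
carry:  11001100000
        00110011000
+       01100110011
-------------------
       010011001011
(the carry out of the leftmost column, 0, becomes the leading bit)
Decimal check:
  00110011000 = 256 + 128 + 16 + 8 = 408
  01100110011 = 512 + 256 + 32 + 16 + 2 + 1 = 819
  408 + 819 = 1227, and 010011001011 = 1024 + 128 + 64 + 8 + 2 + 1 = 1227 ✓



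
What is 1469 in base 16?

Using repeated division by 16 (digits 10–15 are A–F):
1469 ÷ 16 = 91 remainder 13 (D)
91 ÷ 16 = 5 remainder 11 (B)
5 ÷ 16 = 0 remainder 5
Reading remainders bottom to top: 5BD



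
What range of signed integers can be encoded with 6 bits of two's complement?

For 6-bit two's complement:
Minimum: -2^5 = -32
Maximum: 2^5 - 1 = 31



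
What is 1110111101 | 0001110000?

OR: 1 when either bit is 1
  1110111101
| 0001110000
------------
  1111111101
Decimal: 957 | 112 = 1021



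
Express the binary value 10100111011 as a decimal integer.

Sum of powers of 2 for each 1-bit:
2^0 + 2^1 + 2^3 + 2^4 + 2^5 + 2^8 + 2^10
= 1 + 2 + 8 + 16 + 32 + 256 + 1024
= 1339



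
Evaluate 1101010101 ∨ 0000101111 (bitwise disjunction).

OR: 1 when either bit is 1
  1101010101
| 0000101111
------------
  1101111111
Decimal: 853 | 47 = 895



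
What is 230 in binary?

Using repeated division by 2:
230 ÷ 2 = 115 remainder 0
115 ÷ 2 = 57 remainder 1
57 ÷ 2 = 28 remainder 1
28 ÷ 2 = 14 remainder 0
14 ÷ 2 = 7 remainder 0
7 ÷ 2 = 3 remainder 1
3 ÷ 2 = 1 remainder 1
1 ÷ 2 = 0 remainder 1
Reading remainders bottom to top: 11100110



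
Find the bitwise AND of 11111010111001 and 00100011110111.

AND: 1 only when both bits are 1
  11111010111001
& 00100011110111
----------------
  00100010110001
Decimal: 16057 & 2295 = 2225



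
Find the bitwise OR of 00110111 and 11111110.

OR: 1 when either bit is 1
  00110111
| 11111110
----------
  11111111
Decimal: 55 | 254 = 255



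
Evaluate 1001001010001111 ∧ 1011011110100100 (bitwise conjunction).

AND: 1 only when both bits are 1
  1001001010001111
& 1011011110100100
------------------
  1001001010000100
Decimal: 37519 & 47012 = 37508



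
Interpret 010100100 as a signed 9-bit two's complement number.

Binary: 010100100
Sign bit: 0 (non-negative)
Read directly as an unsigned value:
010100100 = 128 + 32 + 4 = 164
Value: 164



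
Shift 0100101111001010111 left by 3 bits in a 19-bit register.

Original: 0100101111001010111 (decimal 155223)
Shift left by 3 positions
Append 3 zeros on the right and drop the 3 high bits that overflow the 19-bit width
Result: 0101111001010111000 (decimal 193208)
Equivalent: 155223 << 3 = 155223 × 2^3 = 1241784, truncated to 19 bits = 193208



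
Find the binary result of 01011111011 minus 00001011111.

Method 1 - Direct subtraction (column by column from the right: bit − bit − borrow-in; if negative, add 2 and borrow 1 from the next column):
borrow: 00000111000
        01011111011
-       00001011111
-------------------
        01010011100

Method 2 - Add two's complement:
Two's complement of 00001011111: invert → 11110100000, add 1 → 11110100001
  01011111011
+ 11110100001
-------------
 101010011100  (end carry out of the top bit = 1)
Discarding the end carry: 01010011100
Decimal check:
  01011111011 = 512 + 128 + 64 + 32 + 16 + 8 + 2 + 1 = 763
  00001011111 = 64 + 16 + 8 + 4 + 2 + 1 = 95
  763 - 95 = 668, and 01010011100 = 512 + 128 + 16 + 8 + 4 = 668 ✓



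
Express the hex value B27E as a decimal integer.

Expand by place value (powers of 16):
Digit values: B = 11, E = 14
B27E = 11 × 16^3 + 2 × 16^2 + 7 × 16^1 + 14 × 16^0
= 11 × 4096 + 2 × 256 + 7 × 16 + 14 × 1
= 45056 + 512 + 112 + 14
= 45694



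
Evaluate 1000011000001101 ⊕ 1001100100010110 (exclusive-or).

XOR: 1 when bits differ
  1000011000001101
^ 1001100100010110
------------------
  0001111100011011
Decimal: 34317 ^ 39190 = 7963



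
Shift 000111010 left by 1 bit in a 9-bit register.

Original: 000111010 (decimal 58)
Shift left by 1 position
Append 1 zero on the right
Result: 001110100 (decimal 116)
Equivalent: 58 << 1 = 58 × 2^1 = 116



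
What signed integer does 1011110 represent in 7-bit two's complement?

Binary: 1011110
Sign bit: 1 (negative)
Invert: 0100001
Add 1:  0100010
Magnitude: 0100010 = 32 + 2 = 34
Value: -34



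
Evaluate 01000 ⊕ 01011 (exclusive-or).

XOR: 1 when bits differ
  01000
^ 01011
-------
  00011
Decimal: 8 ^ 11 = 3



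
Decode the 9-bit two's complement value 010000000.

Binary: 010000000
Sign bit: 0 (non-negative)
Read directly as an unsigned value:
010000000 = 128
Value: 128



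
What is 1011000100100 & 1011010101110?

AND: 1 only when both bits are 1
  1011000100100
& 1011010101110
---------------
  1011000100100
Decimal: 5668 & 5806 = 5668



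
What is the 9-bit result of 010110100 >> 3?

Original: 010110100 (decimal 180)
Shift right by 3 positions
Drop the 3 low bits; fill with zeros on the left
Result: 000010110 (decimal 22)
Equivalent: 180 >> 3 = 180 ÷ 2^3 = 22



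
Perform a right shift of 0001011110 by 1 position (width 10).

Original: 0001011110 (decimal 94)
Shift right by 1 position
Drop the 1 low bit; fill with zero on the left
Result: 0000101111 (decimal 47)
Equivalent: 94 >> 1 = 94 ÷ 2^1 = 47



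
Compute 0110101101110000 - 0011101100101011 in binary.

Method 1 - Direct subtraction (column by column from the right: bit − bit − borrow-in; if negative, add 2 and borrow 1 from the next column):
borrow: 0110000000011110
        0110101101110000
-       0011101100101011
------------------------
        0011000001000101

Method 2 - Add two's complement:
Two's complement of 0011101100101011: invert → 1100010011010100, add 1 → 1100010011010101
  0110101101110000
+ 1100010011010101
------------------
 10011000001000101  (end carry out of the top bit = 1)
Discarding the end carry: 0011000001000101
Decimal check:
  0110101101110000 = 16384 + 8192 + 2048 + 512 + 256 + 64 + 32 + 16 = 27504
  0011101100101011 = 8192 + 4096 + 2048 + 512 + 256 + 32 + 8 + 2 + 1 = 15147
  27504 - 15147 = 12357, and 0011000001000101 = 8192 + 4096 + 64 + 4 + 1 = 12357 ✓



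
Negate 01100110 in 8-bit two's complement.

Original: 01100110
Step 1 - Invert all bits: 10011001
Step 2 - Add 1: 10011010
Verification: 01100110 + 10011010 = 100000000; discarding the end carry (carry out of the top bit) leaves the 8-bit value 00000000, as required for x + (-x)



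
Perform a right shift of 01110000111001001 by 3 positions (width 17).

Original: 01110000111001001 (decimal 57801)
Shift right by 3 positions
Drop the 3 low bits; fill with zeros on the left
Result: 00001110000111001 (decimal 7225)
Equivalent: 57801 >> 3 = 57801 ÷ 2^3 = 7225



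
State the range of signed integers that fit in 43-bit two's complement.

For 43-bit two's complement:
Minimum: -2^42 = -4398046511104
Maximum: 2^42 - 1 = 4398046511103



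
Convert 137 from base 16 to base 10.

Expand by place value (powers of 16):
137 = 1 × 16^2 + 3 × 16^1 + 7 × 16^0
= 1 × 256 + 3 × 16 + 7 × 1
= 256 + 48 + 7
= 311



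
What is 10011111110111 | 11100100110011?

OR: 1 when either bit is 1
  10011111110111
| 11100100110011
----------------
  11111111110111
Decimal: 10231 | 14643 = 16375



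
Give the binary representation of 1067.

Using repeated division by 2:
1067 ÷ 2 = 533 remainder 1
533 ÷ 2 = 266 remainder 1
266 ÷ 2 = 133 remainder 0
133 ÷ 2 = 66 remainder 1
66 ÷ 2 = 33 remainder 0
33 ÷ 2 = 16 remainder 1
16 ÷ 2 = 8 remainder 0
8 ÷ 2 = 4 remainder 0
4 ÷ 2 = 2 remainder 0
2 ÷ 2 = 1 remainder 0
1 ÷ 2 = 0 remainder 1
Reading remainders bottom to top: 10000101011



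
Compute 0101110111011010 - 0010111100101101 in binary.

Method 1 - Direct subtraction (column by column from the right: bit − bit − borrow-in; if negative, add 2 and borrow 1 from the next column):
borrow: 0101110001011010
        0101110111011010
-       0010111100101101
------------------------
        0010111010101101

Method 2 - Add two's complement:
Two's complement of 0010111100101101: invert → 1101000011010010, add 1 → 1101000011010011
  0101110111011010
+ 1101000011010011
------------------
 10010111010101101  (end carry out of the top bit = 1)
Discarding the end carry: 0010111010101101
Decimal check:
  0101110111011010 = 16384 + 4096 + 2048 + 1024 + 256 + 128 + 64 + 16 + 8 + 2 = 24026
  0010111100101101 = 8192 + 2048 + 1024 + 512 + 256 + 32 + 8 + 4 + 1 = 12077
  24026 - 12077 = 11949, and 0010111010101101 = 8192 + 2048 + 1024 + 512 + 128 + 32 + 8 + 4 + 1 = 11949 ✓



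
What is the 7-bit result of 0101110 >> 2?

Original: 0101110 (decimal 46)
Shift right by 2 positions
Drop the 2 low bits; fill with zeros on the left
Result: 0001011 (decimal 11)
Equivalent: 46 >> 2 = 46 ÷ 2^2 = 11



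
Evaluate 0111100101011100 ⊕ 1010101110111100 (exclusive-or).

XOR: 1 when bits differ
  0111100101011100
^ 1010101110111100
------------------
  1101001011100000
Decimal: 31068 ^ 43964 = 53984



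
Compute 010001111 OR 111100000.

OR: 1 when either bit is 1
  010001111
| 111100000
-----------
  111101111
Decimal: 143 | 480 = 495



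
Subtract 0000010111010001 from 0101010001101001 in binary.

Method 1 - Direct subtraction (column by column from the right: bit − bit − borrow-in; if negative, add 2 and borrow 1 from the next column):
borrow: 0001111100100000
        0101010001101001
-       0000010111010001
------------------------
        0100111010011000

Method 2 - Add two's complement:
Two's complement of 0000010111010001: invert → 1111101000101110, add 1 → 1111101000101111
  0101010001101001
+ 1111101000101111
------------------
 10100111010011000  (end carry out of the top bit = 1)
Discarding the end carry: 0100111010011000
Decimal check:
  0101010001101001 = 16384 + 4096 + 1024 + 64 + 32 + 8 + 1 = 21609
  0000010111010001 = 1024 + 256 + 128 + 64 + 16 + 1 = 1489
  21609 - 1489 = 20120, and 0100111010011000 = 16384 + 2048 + 1024 + 512 + 128 + 16 + 8 = 20120 ✓



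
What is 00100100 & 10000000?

AND: 1 only when both bits are 1
  00100100
& 10000000
----------
  00000000
Decimal: 36 & 128 = 0



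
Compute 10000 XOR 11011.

XOR: 1 when bits differ
  10000
^ 11011
-------
  01011
Decimal: 16 ^ 27 = 11



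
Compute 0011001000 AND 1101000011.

AND: 1 only when both bits are 1
  0011001000
& 1101000011
------------
  0001000000
Decimal: 200 & 835 = 64



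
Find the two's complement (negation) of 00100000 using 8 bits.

Original: 00100000
Step 1 - Invert all bits: 11011111
Step 2 - Add 1: 11100000
Verification: 00100000 + 11100000 = 100000000; discarding the end carry (carry out of the top bit) leaves the 8-bit value 00000000, as required for x + (-x)



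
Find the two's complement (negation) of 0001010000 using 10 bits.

Original: 0001010000
Step 1 - Invert all bits: 1110101111
Step 2 - Add 1: 1110110000
Verification: 0001010000 + 1110110000 = 10000000000; discarding the end carry (carry out of the top bit) leaves the 10-bit value 0000000000, as required for x + (-x)



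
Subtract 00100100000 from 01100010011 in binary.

Method 1 - Direct subtraction (column by column from the right: bit − bit − borrow-in; if negative, add 2 and borrow 1 from the next column):
borrow: 01111000000
        01100010011
-       00100100000
-------------------
        00111110011

Method 2 - Add two's complement:
Two's complement of 00100100000: invert → 11011011111, add 1 → 11011100000
  01100010011
+ 11011100000
-------------
 100111110011  (end carry out of the top bit = 1)
Discarding the end carry: 00111110011
Decimal check:
  01100010011 = 512 + 256 + 16 + 2 + 1 = 787
  00100100000 = 256 + 32 = 288
  787 - 288 = 499, and 00111110011 = 256 + 128 + 64 + 32 + 16 + 2 + 1 = 499 ✓



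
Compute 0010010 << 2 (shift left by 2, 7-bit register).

Original: 0010010 (decimal 18)
Shift left by 2 positions
Append 2 zeros on the right
Result: 1001000 (decimal 72)
Equivalent: 18 << 2 = 18 × 2^2 = 72



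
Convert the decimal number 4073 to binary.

Using repeated division by 2:
4073 ÷ 2 = 2036 remainder 1
2036 ÷ 2 = 1018 remainder 0
1018 ÷ 2 = 509 remainder 0
509 ÷ 2 = 254 remainder 1
254 ÷ 2 = 127 remainder 0
127 ÷ 2 = 63 remainder 1
63 ÷ 2 = 31 remainder 1
31 ÷ 2 = 15 remainder 1
15 ÷ 2 = 7 remainder 1
7 ÷ 2 = 3 remainder 1
3 ÷ 2 = 1 remainder 1
1 ÷ 2 = 0 remainder 1
Reading remainders bottom to top: 111111101001

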